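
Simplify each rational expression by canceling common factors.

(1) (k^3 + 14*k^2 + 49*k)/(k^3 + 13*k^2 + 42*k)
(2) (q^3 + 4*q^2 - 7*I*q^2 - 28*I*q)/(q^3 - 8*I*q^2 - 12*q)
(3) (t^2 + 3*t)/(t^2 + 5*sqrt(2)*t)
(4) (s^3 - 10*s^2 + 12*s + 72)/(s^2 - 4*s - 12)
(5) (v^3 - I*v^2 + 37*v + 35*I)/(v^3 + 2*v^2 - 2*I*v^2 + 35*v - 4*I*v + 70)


(1) = (k + 7)/(k + 6)
(2) = (q^2 + q*(4 - 7*I) - 28*I)/(q^2 - 8*I*q - 12)
(3) = (t + 3)/(t + 5*sqrt(2))
(4) = s - 6
(5) = (v + I)/(v + 2)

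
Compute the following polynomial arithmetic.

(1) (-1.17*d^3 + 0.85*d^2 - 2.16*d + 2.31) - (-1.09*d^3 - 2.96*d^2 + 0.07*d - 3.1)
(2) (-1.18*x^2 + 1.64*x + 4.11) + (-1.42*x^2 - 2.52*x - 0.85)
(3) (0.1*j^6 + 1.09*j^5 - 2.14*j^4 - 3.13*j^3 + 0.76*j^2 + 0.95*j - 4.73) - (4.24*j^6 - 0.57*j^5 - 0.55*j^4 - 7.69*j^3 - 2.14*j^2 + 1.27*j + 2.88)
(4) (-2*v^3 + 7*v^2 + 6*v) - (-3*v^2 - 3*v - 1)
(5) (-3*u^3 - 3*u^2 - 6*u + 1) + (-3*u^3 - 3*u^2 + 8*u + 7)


(1) = -0.08*d^3 + 3.81*d^2 - 2.23*d + 5.41
(2) = -2.6*x^2 - 0.88*x + 3.26
(3) = -4.14*j^6 + 1.66*j^5 - 1.59*j^4 + 4.56*j^3 + 2.9*j^2 - 0.32*j - 7.61
(4) = -2*v^3 + 10*v^2 + 9*v + 1
(5) = -6*u^3 - 6*u^2 + 2*u + 8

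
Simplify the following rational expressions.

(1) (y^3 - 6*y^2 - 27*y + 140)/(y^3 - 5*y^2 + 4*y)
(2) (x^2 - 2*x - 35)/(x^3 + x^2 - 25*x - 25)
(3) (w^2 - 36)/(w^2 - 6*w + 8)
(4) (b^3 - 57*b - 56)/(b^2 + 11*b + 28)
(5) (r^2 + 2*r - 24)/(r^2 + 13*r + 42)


(1) = (y^2 - 2*y - 35)/(y^2 - y)
(2) = (x - 7)/(x^2 - 4*x - 5)
(3) = (w^2 - 36)/(w^2 - 6*w + 8)
(4) = (b^2 - 7*b - 8)/(b + 4)
(5) = (r - 4)/(r + 7)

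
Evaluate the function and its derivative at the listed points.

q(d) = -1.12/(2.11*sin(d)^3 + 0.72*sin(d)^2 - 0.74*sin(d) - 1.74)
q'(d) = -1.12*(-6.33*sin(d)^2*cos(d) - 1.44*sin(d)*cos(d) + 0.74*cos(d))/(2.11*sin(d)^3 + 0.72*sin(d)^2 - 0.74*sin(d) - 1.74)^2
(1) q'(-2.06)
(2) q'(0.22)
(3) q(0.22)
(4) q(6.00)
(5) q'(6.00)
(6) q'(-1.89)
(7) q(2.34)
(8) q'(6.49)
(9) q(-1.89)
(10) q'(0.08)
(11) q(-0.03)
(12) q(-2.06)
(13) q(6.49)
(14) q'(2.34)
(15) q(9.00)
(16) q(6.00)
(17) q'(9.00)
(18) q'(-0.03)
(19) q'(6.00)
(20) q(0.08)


(1) = -0.39
(2) = -0.04
(3) = 0.61
(4) = 0.74
(5) = -0.30
(6) = -0.26
(7) = 1.00
(8) = -0.06
(9) = 0.51
(10) = -0.20
(11) = 0.65
(12) = 0.57
(13) = 0.61
(14) = -2.22
(15) = 0.63
(16) = 0.74
(17) = -0.30
(18) = -0.30
(19) = -0.30
(20) = 0.62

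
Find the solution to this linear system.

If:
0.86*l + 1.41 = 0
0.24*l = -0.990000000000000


Then:
No Solution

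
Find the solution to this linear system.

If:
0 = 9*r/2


Then:
r = 0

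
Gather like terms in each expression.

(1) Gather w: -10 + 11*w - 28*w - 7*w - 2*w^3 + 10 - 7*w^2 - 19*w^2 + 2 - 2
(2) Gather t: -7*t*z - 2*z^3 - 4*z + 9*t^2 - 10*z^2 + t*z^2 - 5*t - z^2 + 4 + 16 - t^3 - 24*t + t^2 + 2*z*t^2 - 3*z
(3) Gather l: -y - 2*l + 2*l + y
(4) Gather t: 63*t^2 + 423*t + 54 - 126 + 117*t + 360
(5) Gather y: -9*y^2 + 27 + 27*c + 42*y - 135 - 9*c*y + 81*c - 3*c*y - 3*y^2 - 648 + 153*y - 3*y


(1) = -2*w^3 - 26*w^2 - 24*w
(2) = -t^3 + t^2*(2*z + 10) + t*(z^2 - 7*z - 29) - 2*z^3 - 11*z^2 - 7*z + 20
(3) = 0
(4) = 63*t^2 + 540*t + 288
(5) = 108*c - 12*y^2 + y*(192 - 12*c) - 756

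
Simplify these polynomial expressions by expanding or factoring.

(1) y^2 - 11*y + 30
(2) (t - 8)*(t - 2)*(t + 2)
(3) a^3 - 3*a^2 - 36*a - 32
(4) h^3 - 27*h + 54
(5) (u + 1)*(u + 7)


(1) = (y - 6)*(y - 5)
(2) = t^3 - 8*t^2 - 4*t + 32
(3) = (a - 8)*(a + 1)*(a + 4)
(4) = (h - 3)^2*(h + 6)
(5) = u^2 + 8*u + 7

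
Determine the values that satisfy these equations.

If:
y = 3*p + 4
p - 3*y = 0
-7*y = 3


Then:
No Solution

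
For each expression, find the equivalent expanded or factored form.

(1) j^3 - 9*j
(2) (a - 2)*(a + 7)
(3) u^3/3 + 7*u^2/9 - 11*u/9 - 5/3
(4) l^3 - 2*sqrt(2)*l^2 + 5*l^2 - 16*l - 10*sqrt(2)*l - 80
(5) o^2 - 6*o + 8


(1) = j*(j - 3)*(j + 3)
(2) = a^2 + 5*a - 14
(3) = (u/3 + 1)*(u - 5/3)*(u + 1)
(4) = (l + 5)*(l - 4*sqrt(2))*(l + 2*sqrt(2))
(5) = (o - 4)*(o - 2)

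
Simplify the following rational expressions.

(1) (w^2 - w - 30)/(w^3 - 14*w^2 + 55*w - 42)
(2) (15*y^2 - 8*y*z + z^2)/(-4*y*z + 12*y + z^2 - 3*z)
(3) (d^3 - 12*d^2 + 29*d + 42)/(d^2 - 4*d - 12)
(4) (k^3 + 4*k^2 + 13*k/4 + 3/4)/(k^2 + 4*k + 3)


(1) = (w + 5)/(w^2 - 8*w + 7)
(2) = (-15*y^2 + 8*y*z - z^2)/(4*y*z - 12*y - z^2 + 3*z)
(3) = (d^2 - 6*d - 7)/(d + 2)
(4) = (4*k^2 + 4*k + 1)/(4*k + 4)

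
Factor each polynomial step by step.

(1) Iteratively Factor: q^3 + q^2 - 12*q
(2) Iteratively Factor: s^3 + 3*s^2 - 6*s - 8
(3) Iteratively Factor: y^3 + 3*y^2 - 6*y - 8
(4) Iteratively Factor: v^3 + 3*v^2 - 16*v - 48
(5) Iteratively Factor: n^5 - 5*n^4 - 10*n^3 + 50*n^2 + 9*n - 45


(1) = (q + 4)*(q^2 - 3*q) = q*(q + 4)*(q - 3)
(2) = (s - 2)*(s^2 + 5*s + 4) = (s - 2)*(s + 4)*(s + 1)
(3) = (y + 4)*(y^2 - y - 2) = (y + 1)*(y + 4)*(y - 2)
(4) = (v - 4)*(v^2 + 7*v + 12) = (v - 4)*(v + 4)*(v + 3)
(5) = (n - 1)*(n^4 - 4*n^3 - 14*n^2 + 36*n + 45) = (n - 5)*(n - 1)*(n^3 + n^2 - 9*n - 9) = (n - 5)*(n - 3)*(n - 1)*(n^2 + 4*n + 3) = (n - 5)*(n - 3)*(n - 1)*(n + 3)*(n + 1)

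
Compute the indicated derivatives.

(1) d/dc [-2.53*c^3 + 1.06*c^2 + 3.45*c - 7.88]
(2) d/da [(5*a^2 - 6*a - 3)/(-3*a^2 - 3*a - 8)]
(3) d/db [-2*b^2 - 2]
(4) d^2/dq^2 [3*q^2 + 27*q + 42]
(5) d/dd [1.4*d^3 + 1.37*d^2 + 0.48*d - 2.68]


(1) = -7.59*c^2 + 2.12*c + 3.45
(2) = (-33*a^2 - 98*a + 39)/(9*a^4 + 18*a^3 + 57*a^2 + 48*a + 64)
(3) = -4*b
(4) = 6
(5) = 4.2*d^2 + 2.74*d + 0.48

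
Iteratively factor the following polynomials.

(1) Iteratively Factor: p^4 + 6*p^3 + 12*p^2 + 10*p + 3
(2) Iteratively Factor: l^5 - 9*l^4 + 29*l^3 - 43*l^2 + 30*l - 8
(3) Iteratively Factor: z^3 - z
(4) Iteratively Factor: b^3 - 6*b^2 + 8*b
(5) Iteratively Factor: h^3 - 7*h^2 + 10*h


(1) = (p + 3)*(p^3 + 3*p^2 + 3*p + 1) = (p + 1)*(p + 3)*(p^2 + 2*p + 1) = (p + 1)^2*(p + 3)*(p + 1)
(2) = (l - 1)*(l^4 - 8*l^3 + 21*l^2 - 22*l + 8) = (l - 1)^2*(l^3 - 7*l^2 + 14*l - 8) = (l - 2)*(l - 1)^2*(l^2 - 5*l + 4) = (l - 2)*(l - 1)^3*(l - 4)
(3) = (z - 1)*(z^2 + z) = (z - 1)*(z + 1)*(z)
(4) = (b)*(b^2 - 6*b + 8) = b*(b - 4)*(b - 2)
(5) = (h)*(h^2 - 7*h + 10) = h*(h - 2)*(h - 5)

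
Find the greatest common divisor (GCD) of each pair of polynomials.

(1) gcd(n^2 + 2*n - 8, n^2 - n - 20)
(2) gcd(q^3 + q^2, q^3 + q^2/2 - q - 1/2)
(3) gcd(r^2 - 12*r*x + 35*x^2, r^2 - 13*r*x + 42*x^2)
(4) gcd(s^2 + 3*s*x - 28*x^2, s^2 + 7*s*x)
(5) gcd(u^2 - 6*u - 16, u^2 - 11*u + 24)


(1) = gcd((n - 2)*(n + 4), (n - 5)*(n + 4)) = n + 4
(2) = gcd(q^2*(q + 1), (q - 1)*(q + 1/2)*(q + 1)) = q + 1
(3) = -r + 7*x
(4) = gcd((s - 4*x)*(s + 7*x), s*(s + 7*x)) = s + 7*x
(5) = gcd((u - 8)*(u + 2), (u - 8)*(u - 3)) = u - 8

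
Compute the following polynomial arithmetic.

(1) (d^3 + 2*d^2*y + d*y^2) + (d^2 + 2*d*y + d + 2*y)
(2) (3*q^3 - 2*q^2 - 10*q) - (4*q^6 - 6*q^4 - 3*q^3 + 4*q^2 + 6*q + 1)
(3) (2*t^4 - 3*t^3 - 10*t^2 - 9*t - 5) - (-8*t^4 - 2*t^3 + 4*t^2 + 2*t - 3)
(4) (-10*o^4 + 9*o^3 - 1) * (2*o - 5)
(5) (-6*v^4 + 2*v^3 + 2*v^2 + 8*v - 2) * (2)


(1) = d^3 + 2*d^2*y + d^2 + d*y^2 + 2*d*y + d + 2*y
(2) = -4*q^6 + 6*q^4 + 6*q^3 - 6*q^2 - 16*q - 1
(3) = 10*t^4 - t^3 - 14*t^2 - 11*t - 2
(4) = -20*o^5 + 68*o^4 - 45*o^3 - 2*o + 5
(5) = -12*v^4 + 4*v^3 + 4*v^2 + 16*v - 4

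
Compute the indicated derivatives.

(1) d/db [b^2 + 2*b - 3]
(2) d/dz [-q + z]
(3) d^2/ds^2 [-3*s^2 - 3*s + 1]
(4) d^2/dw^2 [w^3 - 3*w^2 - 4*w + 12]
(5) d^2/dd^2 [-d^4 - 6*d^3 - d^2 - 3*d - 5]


(1) = 2*b + 2
(2) = 1
(3) = -6
(4) = 6*w - 6
(5) = -12*d^2 - 36*d - 2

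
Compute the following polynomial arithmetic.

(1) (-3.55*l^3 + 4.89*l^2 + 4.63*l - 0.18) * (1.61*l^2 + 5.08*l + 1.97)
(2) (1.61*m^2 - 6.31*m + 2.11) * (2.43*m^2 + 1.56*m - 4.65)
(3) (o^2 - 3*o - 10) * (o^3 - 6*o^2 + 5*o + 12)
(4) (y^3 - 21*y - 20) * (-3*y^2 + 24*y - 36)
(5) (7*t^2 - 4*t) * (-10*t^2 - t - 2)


(1) = -5.7155*l^5 - 10.1611*l^4 + 25.302*l^3 + 32.8639*l^2 + 8.2067*l - 0.3546
(2) = 3.9123*m^4 - 12.8217*m^3 - 12.2028*m^2 + 32.6331*m - 9.8115
(3) = o^5 - 9*o^4 + 13*o^3 + 57*o^2 - 86*o - 120
(4) = -3*y^5 + 24*y^4 + 27*y^3 - 444*y^2 + 276*y + 720
(5) = -70*t^4 + 33*t^3 - 10*t^2 + 8*t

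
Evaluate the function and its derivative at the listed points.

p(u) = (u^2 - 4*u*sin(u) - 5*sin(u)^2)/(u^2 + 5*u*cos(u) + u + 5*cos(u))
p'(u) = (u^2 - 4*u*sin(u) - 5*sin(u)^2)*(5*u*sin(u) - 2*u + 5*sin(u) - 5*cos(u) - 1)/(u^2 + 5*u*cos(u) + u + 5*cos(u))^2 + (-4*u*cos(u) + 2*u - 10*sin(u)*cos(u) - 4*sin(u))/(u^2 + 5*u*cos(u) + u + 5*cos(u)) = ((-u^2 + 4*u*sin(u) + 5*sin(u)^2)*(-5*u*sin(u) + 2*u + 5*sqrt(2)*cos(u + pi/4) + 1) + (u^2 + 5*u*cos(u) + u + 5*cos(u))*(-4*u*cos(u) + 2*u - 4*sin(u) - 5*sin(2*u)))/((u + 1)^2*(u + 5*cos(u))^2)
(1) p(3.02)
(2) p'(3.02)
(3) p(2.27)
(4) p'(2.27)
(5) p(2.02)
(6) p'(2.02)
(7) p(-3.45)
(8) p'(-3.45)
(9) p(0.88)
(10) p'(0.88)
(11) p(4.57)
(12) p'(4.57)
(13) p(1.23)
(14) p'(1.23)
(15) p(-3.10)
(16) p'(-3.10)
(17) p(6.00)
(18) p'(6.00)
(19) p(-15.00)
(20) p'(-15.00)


(1) = -0.97
(2) = -2.36
(3) = 1.52
(4) = -8.96
(5) = 15.88
(6) = -390.47
(7) = 0.78
(8) = -0.64
(9) = -0.64
(10) = -1.22
(11) = 1.58
(12) = -2.06
(13) = -1.17
(14) = -1.92
(15) = 0.53
(16) = -0.77
(17) = 0.56
(18) = -0.30
(19) = 0.70
(20) = -0.09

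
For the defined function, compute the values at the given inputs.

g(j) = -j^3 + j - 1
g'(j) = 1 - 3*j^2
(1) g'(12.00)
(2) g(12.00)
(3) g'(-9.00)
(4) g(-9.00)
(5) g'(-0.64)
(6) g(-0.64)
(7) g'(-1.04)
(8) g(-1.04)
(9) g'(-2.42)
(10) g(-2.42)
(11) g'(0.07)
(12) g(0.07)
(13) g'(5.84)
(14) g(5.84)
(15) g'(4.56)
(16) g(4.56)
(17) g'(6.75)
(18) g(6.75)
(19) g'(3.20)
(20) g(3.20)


(1) = -431.00
(2) = -1717.00
(3) = -242.00
(4) = 719.00
(5) = -0.23
(6) = -1.38
(7) = -2.24
(8) = -0.92
(9) = -16.57
(10) = 10.75
(11) = 0.99
(12) = -0.93
(13) = -101.32
(14) = -194.34
(15) = -61.38
(16) = -91.26
(17) = -135.69
(18) = -301.80
(19) = -29.72
(20) = -30.57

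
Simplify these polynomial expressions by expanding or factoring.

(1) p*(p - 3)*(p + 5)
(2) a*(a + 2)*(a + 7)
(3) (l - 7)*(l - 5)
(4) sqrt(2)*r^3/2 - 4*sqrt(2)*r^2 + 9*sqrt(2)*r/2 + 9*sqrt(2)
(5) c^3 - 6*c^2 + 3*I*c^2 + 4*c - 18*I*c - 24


(1) = p^3 + 2*p^2 - 15*p
(2) = a^3 + 9*a^2 + 14*a
(3) = l^2 - 12*l + 35
(4) = (r - 6)*(r - 3)*(sqrt(2)*r/2 + sqrt(2)/2)
(5) = (c - 6)*(c - I)*(c + 4*I)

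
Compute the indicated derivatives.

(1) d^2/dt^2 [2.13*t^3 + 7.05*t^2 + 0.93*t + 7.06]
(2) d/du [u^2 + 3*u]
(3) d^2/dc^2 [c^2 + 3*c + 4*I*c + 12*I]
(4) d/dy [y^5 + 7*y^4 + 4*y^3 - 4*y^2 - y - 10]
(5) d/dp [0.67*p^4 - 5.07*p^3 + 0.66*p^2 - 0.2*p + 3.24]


(1) = 12.78*t + 14.1
(2) = 2*u + 3
(3) = 2
(4) = 5*y^4 + 28*y^3 + 12*y^2 - 8*y - 1
(5) = 2.68*p^3 - 15.21*p^2 + 1.32*p - 0.2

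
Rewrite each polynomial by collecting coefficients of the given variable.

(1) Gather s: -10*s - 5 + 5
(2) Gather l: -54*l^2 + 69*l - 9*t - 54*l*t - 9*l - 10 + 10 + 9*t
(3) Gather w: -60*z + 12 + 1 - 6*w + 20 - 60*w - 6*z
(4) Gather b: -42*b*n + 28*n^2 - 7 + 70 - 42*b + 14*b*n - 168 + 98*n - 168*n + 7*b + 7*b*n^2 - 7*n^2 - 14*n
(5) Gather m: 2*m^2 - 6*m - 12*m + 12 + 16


(1) = -10*s
(2) = -54*l^2 + l*(60 - 54*t)
(3) = -66*w - 66*z + 33
(4) = b*(7*n^2 - 28*n - 35) + 21*n^2 - 84*n - 105
(5) = 2*m^2 - 18*m + 28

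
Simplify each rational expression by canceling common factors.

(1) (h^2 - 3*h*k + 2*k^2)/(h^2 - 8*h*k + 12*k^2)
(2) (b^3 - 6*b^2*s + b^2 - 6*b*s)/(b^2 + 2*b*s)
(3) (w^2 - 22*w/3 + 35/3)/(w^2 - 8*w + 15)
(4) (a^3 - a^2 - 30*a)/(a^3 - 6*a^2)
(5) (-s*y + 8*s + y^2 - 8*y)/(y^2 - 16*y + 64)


(1) = (h - k)/(h - 6*k)
(2) = (b^2 - 6*b*s + b - 6*s)/(b + 2*s)
(3) = (3*w - 7)/(3*w - 9)
(4) = (a + 5)/a
(5) = (-s + y)/(y - 8)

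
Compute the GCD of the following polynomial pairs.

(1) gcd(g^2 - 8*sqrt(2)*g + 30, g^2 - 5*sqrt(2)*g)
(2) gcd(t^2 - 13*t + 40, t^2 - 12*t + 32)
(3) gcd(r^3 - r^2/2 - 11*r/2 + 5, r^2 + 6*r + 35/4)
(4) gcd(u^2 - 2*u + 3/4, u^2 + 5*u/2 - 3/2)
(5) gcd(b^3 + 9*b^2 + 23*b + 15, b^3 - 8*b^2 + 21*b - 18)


(1) = g - 5*sqrt(2)
(2) = gcd((t - 8)*(t - 5), (t - 8)*(t - 4)) = t - 8
(3) = gcd((r - 2)*(r - 1)*(r + 5/2), (r + 5/2)*(r + 7/2)) = r + 5/2
(4) = u - 1/2
(5) = 1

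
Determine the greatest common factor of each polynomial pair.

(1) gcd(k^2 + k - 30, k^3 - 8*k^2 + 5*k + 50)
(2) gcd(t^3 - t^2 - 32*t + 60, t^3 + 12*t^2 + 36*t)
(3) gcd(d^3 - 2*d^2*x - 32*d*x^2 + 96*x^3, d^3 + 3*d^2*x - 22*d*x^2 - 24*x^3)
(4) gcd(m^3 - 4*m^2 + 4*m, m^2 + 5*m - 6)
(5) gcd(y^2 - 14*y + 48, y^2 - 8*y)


(1) = k - 5
(2) = gcd((t - 5)*(t - 2)*(t + 6), t*(t + 6)^2) = t + 6
(3) = gcd((d - 4*x)^2*(d + 6*x), (d - 4*x)*(d + x)*(d + 6*x)) = -d^2 - 2*d*x + 24*x^2
(4) = 1
(5) = gcd((y - 8)*(y - 6), y*(y - 8)) = y - 8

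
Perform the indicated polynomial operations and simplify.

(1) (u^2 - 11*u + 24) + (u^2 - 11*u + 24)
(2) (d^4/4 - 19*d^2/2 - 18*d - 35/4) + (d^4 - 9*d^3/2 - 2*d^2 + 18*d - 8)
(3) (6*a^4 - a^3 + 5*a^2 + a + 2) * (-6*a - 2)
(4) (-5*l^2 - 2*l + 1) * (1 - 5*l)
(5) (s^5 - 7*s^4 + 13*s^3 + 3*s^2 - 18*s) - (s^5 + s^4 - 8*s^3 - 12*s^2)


(1) = 2*u^2 - 22*u + 48
(2) = 5*d^4/4 - 9*d^3/2 - 23*d^2/2 - 67/4
(3) = -36*a^5 - 6*a^4 - 28*a^3 - 16*a^2 - 14*a - 4
(4) = 25*l^3 + 5*l^2 - 7*l + 1
(5) = -8*s^4 + 21*s^3 + 15*s^2 - 18*s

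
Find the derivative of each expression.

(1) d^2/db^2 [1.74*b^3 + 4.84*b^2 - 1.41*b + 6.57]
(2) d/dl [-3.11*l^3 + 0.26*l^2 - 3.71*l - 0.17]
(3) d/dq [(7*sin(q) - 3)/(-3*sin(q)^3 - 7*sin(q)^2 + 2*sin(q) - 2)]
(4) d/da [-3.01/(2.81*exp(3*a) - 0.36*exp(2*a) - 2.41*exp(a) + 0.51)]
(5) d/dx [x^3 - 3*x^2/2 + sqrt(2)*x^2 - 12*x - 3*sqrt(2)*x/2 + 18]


(1) = 10.44*b + 9.68
(2) = -9.33*l^2 + 0.52*l - 3.71
(3) = (-42*sin(q)*cos(q)^2 - 22*cos(q)^2 + 14)*cos(q)/(3*sin(q)^3 + 7*sin(q)^2 - 2*sin(q) + 2)^2
(4) = (25.3743*exp(2*a) - 2.1672*exp(a) - 7.2541)*exp(a)/(2.81*exp(3*a) - 0.36*exp(2*a) - 2.41*exp(a) + 0.51)^2
(5) = 3*x^2 - 3*x + 2*sqrt(2)*x - 12 - 3*sqrt(2)/2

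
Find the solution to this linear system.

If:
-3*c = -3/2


Then:
c = 1/2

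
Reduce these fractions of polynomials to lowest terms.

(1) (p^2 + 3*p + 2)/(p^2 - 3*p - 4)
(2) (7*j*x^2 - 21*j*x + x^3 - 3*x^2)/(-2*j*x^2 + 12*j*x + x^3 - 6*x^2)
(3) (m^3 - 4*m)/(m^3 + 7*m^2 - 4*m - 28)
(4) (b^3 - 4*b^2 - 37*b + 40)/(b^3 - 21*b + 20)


(1) = (p + 2)/(p - 4)
(2) = (7*j*x - 21*j + x^2 - 3*x)/(-2*j*x + 12*j + x^2 - 6*x)
(3) = m/(m + 7)
(4) = (b - 8)/(b - 4)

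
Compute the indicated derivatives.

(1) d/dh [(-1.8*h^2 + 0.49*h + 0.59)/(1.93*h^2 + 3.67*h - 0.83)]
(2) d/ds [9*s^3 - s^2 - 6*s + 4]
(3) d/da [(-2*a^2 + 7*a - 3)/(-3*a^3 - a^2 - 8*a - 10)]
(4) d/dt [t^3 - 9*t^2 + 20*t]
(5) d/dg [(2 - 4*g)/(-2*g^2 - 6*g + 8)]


(1) = (-7.5517*h^2 + 0.7106*h - 2.572)/(3.7249*h^4 + 14.1662*h^3 + 10.2651*h^2 - 6.0922*h + 0.6889)
(2) = 27*s^2 - 2*s - 6
(3) = 2*(-3*a^4 + 21*a^3 - 2*a^2 + 17*a - 47)/(9*a^6 + 6*a^5 + 49*a^4 + 76*a^3 + 84*a^2 + 160*a + 100)
(4) = 3*t^2 - 18*t + 20
(5) = (-2*g^2 + 2*g - 5)/(g^4 + 6*g^3 + g^2 - 24*g + 16)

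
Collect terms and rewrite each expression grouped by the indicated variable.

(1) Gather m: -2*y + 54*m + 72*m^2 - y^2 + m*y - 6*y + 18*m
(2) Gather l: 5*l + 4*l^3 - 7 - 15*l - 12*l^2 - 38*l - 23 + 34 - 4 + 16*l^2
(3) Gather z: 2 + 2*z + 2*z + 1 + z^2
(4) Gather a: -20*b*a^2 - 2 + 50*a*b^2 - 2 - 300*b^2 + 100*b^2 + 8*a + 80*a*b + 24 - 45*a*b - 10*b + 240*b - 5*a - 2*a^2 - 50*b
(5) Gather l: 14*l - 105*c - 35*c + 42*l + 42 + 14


(1) = 72*m^2 + m*(y + 72) - y^2 - 8*y
(2) = 4*l^3 + 4*l^2 - 48*l
(3) = z^2 + 4*z + 3
(4) = a^2*(-20*b - 2) + a*(50*b^2 + 35*b + 3) - 200*b^2 + 180*b + 20
(5) = -140*c + 56*l + 56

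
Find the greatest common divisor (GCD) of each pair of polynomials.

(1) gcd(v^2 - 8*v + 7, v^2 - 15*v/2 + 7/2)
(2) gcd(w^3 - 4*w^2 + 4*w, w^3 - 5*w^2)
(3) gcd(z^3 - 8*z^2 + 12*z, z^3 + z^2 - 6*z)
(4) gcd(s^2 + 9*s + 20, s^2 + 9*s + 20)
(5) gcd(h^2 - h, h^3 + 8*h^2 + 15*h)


(1) = gcd((v - 7)*(v - 1), (v - 7)*(v - 1/2)) = v - 7
(2) = gcd(w*(w - 2)^2, w^2*(w - 5)) = w
(3) = z^2 - 2*z
(4) = s^2 + 9*s + 20
(5) = h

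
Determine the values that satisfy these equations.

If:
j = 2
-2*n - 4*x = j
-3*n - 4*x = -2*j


Then:
j = 2
n = 6
x = -7/2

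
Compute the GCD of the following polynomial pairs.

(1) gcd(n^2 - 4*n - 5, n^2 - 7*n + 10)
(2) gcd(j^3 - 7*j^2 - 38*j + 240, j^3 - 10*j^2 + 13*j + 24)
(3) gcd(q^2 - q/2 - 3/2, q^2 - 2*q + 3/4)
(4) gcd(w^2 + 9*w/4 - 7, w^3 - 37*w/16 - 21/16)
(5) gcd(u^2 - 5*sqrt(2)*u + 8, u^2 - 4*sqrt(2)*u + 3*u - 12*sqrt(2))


(1) = n - 5
(2) = gcd((j - 8)*(j - 5)*(j + 6), (j - 8)*(j - 3)*(j + 1)) = j - 8
(3) = q - 3/2
(4) = gcd((w - 7/4)*(w + 4), (w - 7/4)*(w + 3/4)*(w + 1)) = w - 7/4
(5) = u - 4*sqrt(2)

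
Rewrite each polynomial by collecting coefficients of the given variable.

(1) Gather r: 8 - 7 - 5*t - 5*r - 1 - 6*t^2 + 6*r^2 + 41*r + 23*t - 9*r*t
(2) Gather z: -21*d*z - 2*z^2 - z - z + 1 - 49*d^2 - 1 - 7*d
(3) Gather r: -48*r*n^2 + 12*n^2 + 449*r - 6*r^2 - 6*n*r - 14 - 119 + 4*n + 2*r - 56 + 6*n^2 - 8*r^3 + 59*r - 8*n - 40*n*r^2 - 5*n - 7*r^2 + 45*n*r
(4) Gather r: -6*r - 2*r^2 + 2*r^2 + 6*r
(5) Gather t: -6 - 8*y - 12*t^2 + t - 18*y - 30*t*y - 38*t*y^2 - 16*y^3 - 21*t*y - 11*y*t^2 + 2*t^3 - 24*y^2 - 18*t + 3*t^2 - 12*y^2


(1) = 6*r^2 + r*(36 - 9*t) - 6*t^2 + 18*t
(2) = -49*d^2 - 7*d - 2*z^2 + z*(-21*d - 2)
(3) = 18*n^2 - 9*n - 8*r^3 + r^2*(-40*n - 13) + r*(-48*n^2 + 39*n + 510) - 189
(4) = 0
(5) = 2*t^3 + t^2*(-11*y - 9) + t*(-38*y^2 - 51*y - 17) - 16*y^3 - 36*y^2 - 26*y - 6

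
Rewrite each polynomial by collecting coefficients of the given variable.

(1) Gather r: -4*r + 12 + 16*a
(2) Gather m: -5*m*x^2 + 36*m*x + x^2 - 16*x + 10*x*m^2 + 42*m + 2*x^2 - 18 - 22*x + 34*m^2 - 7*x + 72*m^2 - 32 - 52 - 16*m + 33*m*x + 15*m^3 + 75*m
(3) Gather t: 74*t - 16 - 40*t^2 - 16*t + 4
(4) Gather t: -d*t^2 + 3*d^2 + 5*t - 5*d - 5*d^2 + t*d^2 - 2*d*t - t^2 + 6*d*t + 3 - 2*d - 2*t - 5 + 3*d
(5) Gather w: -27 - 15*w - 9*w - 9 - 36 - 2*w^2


(1) = 16*a - 4*r + 12
(2) = 15*m^3 + m^2*(10*x + 106) + m*(-5*x^2 + 69*x + 101) + 3*x^2 - 45*x - 102
(3) = -40*t^2 + 58*t - 12
(4) = -2*d^2 - 4*d + t^2*(-d - 1) + t*(d^2 + 4*d + 3) - 2
(5) = -2*w^2 - 24*w - 72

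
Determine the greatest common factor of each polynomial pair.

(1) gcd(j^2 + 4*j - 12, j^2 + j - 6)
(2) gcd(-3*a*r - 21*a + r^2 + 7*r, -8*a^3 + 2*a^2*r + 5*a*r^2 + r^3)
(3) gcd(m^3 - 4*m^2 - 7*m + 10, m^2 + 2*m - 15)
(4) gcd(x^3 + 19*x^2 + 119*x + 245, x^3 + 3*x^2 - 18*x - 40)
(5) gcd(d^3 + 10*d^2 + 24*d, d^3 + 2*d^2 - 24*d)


(1) = gcd((j - 2)*(j + 6), (j - 2)*(j + 3)) = j - 2
(2) = 1
(3) = 1
(4) = gcd((x + 5)*(x + 7)^2, (x - 4)*(x + 2)*(x + 5)) = x + 5
(5) = d^2 + 6*d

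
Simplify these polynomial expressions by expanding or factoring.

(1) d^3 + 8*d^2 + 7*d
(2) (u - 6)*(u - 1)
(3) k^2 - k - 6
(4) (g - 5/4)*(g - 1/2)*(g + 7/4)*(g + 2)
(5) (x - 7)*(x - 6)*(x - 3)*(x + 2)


(1) = d*(d + 1)*(d + 7)
(2) = u^2 - 7*u + 6
(3) = (k - 3)*(k + 2)
(4) = g^4 + 2*g^3 - 39*g^2/16 - 121*g/32 + 35/16
(5) = x^4 - 14*x^3 + 49*x^2 + 36*x - 252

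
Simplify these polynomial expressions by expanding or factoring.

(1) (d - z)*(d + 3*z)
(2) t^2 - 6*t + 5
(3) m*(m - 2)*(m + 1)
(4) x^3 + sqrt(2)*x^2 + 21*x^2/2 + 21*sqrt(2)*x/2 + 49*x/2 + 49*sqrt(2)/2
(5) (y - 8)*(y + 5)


(1) = d^2 + 2*d*z - 3*z^2
(2) = (t - 5)*(t - 1)
(3) = m^3 - m^2 - 2*m
(4) = (x + 7/2)*(x + 7)*(x + sqrt(2))
(5) = y^2 - 3*y - 40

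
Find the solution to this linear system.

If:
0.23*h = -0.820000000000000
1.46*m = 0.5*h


Then:
h = -3.57
m = -1.22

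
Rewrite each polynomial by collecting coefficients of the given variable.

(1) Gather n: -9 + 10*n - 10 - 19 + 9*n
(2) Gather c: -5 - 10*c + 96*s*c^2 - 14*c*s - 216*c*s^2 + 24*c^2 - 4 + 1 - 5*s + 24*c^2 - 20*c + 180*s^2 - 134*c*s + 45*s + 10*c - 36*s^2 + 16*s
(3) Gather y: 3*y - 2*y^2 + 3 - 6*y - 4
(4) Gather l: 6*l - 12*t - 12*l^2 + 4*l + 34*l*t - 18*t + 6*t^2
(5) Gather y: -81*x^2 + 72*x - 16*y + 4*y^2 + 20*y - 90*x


(1) = 19*n - 38
(2) = c^2*(96*s + 48) + c*(-216*s^2 - 148*s - 20) + 144*s^2 + 56*s - 8
(3) = -2*y^2 - 3*y - 1
(4) = -12*l^2 + l*(34*t + 10) + 6*t^2 - 30*t
(5) = -81*x^2 - 18*x + 4*y^2 + 4*y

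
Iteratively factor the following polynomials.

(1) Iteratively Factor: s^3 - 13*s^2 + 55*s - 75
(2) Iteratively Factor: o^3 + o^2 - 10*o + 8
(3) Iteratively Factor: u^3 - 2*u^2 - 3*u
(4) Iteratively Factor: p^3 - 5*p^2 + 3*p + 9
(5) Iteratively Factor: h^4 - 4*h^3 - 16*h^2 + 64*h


(1) = (s - 5)*(s^2 - 8*s + 15) = (s - 5)*(s - 3)*(s - 5)
(2) = (o - 1)*(o^2 + 2*o - 8) = (o - 1)*(o + 4)*(o - 2)
(3) = (u + 1)*(u^2 - 3*u) = (u - 3)*(u + 1)*(u)
(4) = (p + 1)*(p^2 - 6*p + 9) = (p - 3)*(p + 1)*(p - 3)
(5) = (h - 4)*(h^3 - 16*h) = (h - 4)^2*(h^2 + 4*h) = (h - 4)^2*(h + 4)*(h)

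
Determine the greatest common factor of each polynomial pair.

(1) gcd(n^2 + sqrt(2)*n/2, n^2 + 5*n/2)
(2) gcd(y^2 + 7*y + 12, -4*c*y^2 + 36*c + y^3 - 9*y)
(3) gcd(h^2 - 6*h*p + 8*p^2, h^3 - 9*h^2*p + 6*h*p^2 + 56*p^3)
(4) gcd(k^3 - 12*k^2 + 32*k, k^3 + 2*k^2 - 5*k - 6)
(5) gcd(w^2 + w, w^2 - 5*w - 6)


(1) = gcd(n*(n + sqrt(2)/2), n*(n + 5/2)) = n
(2) = gcd((y + 3)*(y + 4), (-4*c + y)*(y - 3)*(y + 3)) = y + 3
(3) = -h + 4*p
(4) = 1
(5) = w + 1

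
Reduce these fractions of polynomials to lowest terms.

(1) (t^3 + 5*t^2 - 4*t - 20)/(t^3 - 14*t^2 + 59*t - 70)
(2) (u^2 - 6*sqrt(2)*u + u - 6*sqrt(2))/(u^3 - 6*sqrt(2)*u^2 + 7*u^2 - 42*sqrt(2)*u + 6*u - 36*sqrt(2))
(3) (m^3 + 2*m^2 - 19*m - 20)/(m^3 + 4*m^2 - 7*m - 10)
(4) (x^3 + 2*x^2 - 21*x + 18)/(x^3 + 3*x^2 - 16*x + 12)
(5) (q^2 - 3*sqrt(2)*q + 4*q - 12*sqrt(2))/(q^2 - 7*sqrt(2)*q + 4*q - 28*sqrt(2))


(1) = (t^2 + 7*t + 10)/(t^2 - 12*t + 35)
(2) = 1/(u + 6)
(3) = (m - 4)/(m - 2)
(4) = (x - 3)/(x - 2)
(5) = (q - 3*sqrt(2))/(q - 7*sqrt(2))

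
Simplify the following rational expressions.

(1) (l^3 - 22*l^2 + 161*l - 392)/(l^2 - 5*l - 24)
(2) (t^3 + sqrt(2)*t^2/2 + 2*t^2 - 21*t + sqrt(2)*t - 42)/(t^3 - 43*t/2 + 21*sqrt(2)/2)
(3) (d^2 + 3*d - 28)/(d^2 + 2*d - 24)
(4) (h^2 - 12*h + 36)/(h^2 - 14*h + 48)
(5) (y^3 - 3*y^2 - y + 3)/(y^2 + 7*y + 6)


(1) = (l^2 - 14*l + 49)/(l + 3)
(2) = (4*t + 8)/(4*t - 2*sqrt(2))
(3) = (d + 7)/(d + 6)
(4) = (h - 6)/(h - 8)
(5) = (y^2 - 4*y + 3)/(y + 6)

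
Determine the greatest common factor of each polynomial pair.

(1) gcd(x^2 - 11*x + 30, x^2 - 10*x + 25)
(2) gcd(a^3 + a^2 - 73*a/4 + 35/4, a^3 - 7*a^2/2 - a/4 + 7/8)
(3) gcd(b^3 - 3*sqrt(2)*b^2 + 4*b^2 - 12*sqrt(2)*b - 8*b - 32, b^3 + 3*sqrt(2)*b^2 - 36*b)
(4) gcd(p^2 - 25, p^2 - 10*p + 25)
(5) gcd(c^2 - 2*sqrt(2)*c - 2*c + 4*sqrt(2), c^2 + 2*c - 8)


(1) = x - 5
(2) = a^2 - 4*a + 7/4
(3) = 1
(4) = gcd((p - 5)*(p + 5), (p - 5)^2) = p - 5
(5) = gcd((c - 2)*(c - 2*sqrt(2)), (c - 2)*(c + 4)) = c - 2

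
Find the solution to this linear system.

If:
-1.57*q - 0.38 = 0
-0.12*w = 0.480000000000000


Then:
q = -0.24
w = -4.00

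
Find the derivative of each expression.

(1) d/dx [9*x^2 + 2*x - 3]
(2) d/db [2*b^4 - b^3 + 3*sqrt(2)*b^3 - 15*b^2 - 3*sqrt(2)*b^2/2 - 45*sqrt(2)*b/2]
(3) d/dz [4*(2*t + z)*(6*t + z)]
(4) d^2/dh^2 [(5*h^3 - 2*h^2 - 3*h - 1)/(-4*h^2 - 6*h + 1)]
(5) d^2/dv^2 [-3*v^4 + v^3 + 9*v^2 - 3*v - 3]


(1) = 18*x + 2
(2) = 8*b^3 - 3*b^2 + 9*sqrt(2)*b^2 - 30*b - 3*sqrt(2)*b - 45*sqrt(2)/2
(3) = 32*t + 8*z
(4) = 2*(-200*h^3 + 162*h^2 + 93*h + 60)/(64*h^6 + 288*h^5 + 384*h^4 + 72*h^3 - 96*h^2 + 18*h - 1)
(5) = -36*v^2 + 6*v + 18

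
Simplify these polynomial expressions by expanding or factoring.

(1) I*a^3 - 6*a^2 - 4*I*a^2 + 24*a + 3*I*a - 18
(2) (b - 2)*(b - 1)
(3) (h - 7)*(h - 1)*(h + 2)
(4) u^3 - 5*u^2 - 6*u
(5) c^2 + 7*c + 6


(1) = (a - 3)*(a + 6*I)*(I*a - I)
(2) = b^2 - 3*b + 2
(3) = h^3 - 6*h^2 - 9*h + 14
(4) = u*(u - 6)*(u + 1)
(5) = (c + 1)*(c + 6)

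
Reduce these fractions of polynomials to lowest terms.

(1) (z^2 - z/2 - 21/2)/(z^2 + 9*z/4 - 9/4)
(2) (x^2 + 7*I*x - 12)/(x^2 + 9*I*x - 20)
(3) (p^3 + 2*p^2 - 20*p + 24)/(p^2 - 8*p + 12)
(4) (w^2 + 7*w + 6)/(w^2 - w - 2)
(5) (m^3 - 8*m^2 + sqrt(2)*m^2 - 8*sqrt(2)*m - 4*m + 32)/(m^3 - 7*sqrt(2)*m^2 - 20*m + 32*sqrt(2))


(1) = (4*z - 14)/(4*z - 3)
(2) = (x + 3*I)/(x + 5*I)
(3) = (p^2 + 4*p - 12)/(p - 6)
(4) = (w + 6)/(w - 2)
(5) = (m - 8)/(m - 8*sqrt(2))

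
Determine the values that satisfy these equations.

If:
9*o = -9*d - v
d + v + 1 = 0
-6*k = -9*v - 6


Then:
d = -v - 1
k = 3*v/2 + 1
o = 8*v/9 + 1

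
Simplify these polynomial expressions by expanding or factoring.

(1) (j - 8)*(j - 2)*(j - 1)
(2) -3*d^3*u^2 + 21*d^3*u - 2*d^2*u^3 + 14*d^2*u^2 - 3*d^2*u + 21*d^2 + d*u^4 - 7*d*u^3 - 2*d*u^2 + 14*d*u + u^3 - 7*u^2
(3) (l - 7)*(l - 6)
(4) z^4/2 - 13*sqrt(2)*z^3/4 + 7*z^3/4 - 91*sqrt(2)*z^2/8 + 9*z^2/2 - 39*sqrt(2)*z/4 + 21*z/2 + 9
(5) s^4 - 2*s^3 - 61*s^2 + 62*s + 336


(1) = j^3 - 11*j^2 + 26*j - 16
(2) = (-3*d + u)*(d + u)*(u - 7)*(d*u + 1)
(3) = l^2 - 13*l + 42
(4) = (z/2 + 1)*(z + 3/2)*(z - 6*sqrt(2))*(z - sqrt(2)/2)
(5) = (s - 8)*(s - 3)*(s + 2)*(s + 7)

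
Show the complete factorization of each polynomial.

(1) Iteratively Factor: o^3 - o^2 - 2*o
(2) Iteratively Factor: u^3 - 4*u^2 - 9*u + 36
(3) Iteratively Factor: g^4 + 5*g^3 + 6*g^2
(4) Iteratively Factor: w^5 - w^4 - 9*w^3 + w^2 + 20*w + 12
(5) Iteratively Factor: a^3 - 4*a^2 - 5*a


(1) = (o - 2)*(o^2 + o) = o*(o - 2)*(o + 1)
(2) = (u - 3)*(u^2 - u - 12) = (u - 3)*(u + 3)*(u - 4)
(3) = (g)*(g^3 + 5*g^2 + 6*g) = g^2*(g^2 + 5*g + 6) = g^2*(g + 3)*(g + 2)
(4) = (w + 1)*(w^4 - 2*w^3 - 7*w^2 + 8*w + 12) = (w + 1)*(w + 2)*(w^3 - 4*w^2 + w + 6) = (w - 2)*(w + 1)*(w + 2)*(w^2 - 2*w - 3) = (w - 3)*(w - 2)*(w + 1)*(w + 2)*(w + 1)
(5) = (a)*(a^2 - 4*a - 5) = a*(a - 5)*(a + 1)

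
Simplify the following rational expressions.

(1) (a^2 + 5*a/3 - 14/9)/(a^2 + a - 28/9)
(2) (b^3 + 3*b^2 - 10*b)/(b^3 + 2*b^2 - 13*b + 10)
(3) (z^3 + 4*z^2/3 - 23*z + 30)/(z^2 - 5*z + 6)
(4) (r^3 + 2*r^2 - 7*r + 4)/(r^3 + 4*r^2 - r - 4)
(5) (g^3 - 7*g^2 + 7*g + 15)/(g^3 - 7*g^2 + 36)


(1) = (3*a - 2)/(3*a - 4)
(2) = b/(b - 1)
(3) = (3*z^2 + 13*z - 30)/(3*z - 6)
(4) = (r - 1)/(r + 1)
(5) = (g^2 - 4*g - 5)/(g^2 - 4*g - 12)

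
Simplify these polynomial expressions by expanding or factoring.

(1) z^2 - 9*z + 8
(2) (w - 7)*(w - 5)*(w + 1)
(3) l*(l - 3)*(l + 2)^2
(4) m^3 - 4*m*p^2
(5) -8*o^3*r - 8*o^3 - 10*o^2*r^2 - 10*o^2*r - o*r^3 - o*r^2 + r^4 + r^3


(1) = (z - 8)*(z - 1)
(2) = w^3 - 11*w^2 + 23*w + 35
(3) = l^4 + l^3 - 8*l^2 - 12*l
(4) = m*(m - 2*p)*(m + 2*p)
(5) = (-4*o + r)*(o + r)*(2*o + r)*(r + 1)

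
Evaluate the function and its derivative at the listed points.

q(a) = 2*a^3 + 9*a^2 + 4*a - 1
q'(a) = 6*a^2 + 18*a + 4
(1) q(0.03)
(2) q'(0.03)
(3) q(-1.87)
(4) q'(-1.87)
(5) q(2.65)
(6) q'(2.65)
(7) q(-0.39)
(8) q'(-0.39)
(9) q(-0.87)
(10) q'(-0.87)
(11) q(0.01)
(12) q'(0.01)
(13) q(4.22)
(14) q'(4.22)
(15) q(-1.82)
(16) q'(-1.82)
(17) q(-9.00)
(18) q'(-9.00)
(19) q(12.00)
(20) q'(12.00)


(1) = -0.87
(2) = 4.55
(3) = 9.91
(4) = -8.68
(5) = 110.02
(6) = 93.83
(7) = -1.31
(8) = -2.11
(9) = 1.02
(10) = -7.12
(11) = -0.96
(12) = 4.18
(13) = 326.46
(14) = 186.81
(15) = 9.47
(16) = -8.89
(17) = -766.00
(18) = 328.00
(19) = 4799.00
(20) = 1084.00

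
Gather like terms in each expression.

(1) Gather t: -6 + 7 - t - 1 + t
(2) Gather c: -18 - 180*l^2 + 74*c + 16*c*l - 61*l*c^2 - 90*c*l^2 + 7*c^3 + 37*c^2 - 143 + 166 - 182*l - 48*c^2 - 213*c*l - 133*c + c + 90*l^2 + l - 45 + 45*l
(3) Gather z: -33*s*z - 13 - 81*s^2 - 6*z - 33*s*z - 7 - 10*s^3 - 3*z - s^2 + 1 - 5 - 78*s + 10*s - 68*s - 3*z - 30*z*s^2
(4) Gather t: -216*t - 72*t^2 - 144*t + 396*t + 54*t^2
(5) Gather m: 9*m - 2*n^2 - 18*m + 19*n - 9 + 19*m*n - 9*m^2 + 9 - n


(1) = 0
(2) = 7*c^3 + c^2*(-61*l - 11) + c*(-90*l^2 - 197*l - 58) - 90*l^2 - 136*l - 40
(3) = -10*s^3 - 82*s^2 - 136*s + z*(-30*s^2 - 66*s - 12) - 24
(4) = -18*t^2 + 36*t
(5) = -9*m^2 + m*(19*n - 9) - 2*n^2 + 18*n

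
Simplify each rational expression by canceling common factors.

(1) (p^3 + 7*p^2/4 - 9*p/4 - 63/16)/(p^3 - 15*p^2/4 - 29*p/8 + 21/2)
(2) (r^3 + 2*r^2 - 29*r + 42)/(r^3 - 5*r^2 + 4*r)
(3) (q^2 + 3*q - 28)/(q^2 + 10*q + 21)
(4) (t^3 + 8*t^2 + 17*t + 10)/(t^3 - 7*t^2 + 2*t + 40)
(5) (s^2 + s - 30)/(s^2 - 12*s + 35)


(1) = (2*p + 3)/(2*p - 8)
(2) = (r^3 + 2*r^2 - 29*r + 42)/(r^3 - 5*r^2 + 4*r)
(3) = (q - 4)/(q + 3)
(4) = (t^2 + 6*t + 5)/(t^2 - 9*t + 20)
(5) = (s + 6)/(s - 7)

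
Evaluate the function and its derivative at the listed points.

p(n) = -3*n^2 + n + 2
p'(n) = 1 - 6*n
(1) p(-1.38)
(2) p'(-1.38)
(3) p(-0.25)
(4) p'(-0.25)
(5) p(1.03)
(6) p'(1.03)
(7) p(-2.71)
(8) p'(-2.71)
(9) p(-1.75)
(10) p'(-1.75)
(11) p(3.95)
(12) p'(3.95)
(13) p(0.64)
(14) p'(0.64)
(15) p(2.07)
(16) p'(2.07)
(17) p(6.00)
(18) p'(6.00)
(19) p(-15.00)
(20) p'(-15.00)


(1) = -5.09
(2) = 9.28
(3) = 1.56
(4) = 2.50
(5) = -0.15
(6) = -5.18
(7) = -22.74
(8) = 17.26
(9) = -8.94
(10) = 11.50
(11) = -40.86
(12) = -22.70
(13) = 1.41
(14) = -2.84
(15) = -8.78
(16) = -11.42
(17) = -100.00
(18) = -35.00
(19) = -688.00
(20) = 91.00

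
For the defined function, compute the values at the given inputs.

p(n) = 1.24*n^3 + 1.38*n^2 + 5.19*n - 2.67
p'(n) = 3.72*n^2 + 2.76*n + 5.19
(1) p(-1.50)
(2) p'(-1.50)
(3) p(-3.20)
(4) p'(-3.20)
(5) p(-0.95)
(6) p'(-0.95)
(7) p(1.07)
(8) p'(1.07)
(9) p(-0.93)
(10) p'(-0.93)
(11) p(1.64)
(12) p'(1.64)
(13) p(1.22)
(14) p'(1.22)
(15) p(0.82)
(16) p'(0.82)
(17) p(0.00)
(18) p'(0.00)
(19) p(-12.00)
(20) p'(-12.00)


(1) = -11.54
(2) = 9.42
(3) = -45.78
(4) = 34.45
(5) = -7.42
(6) = 5.93
(7) = 5.98
(8) = 12.40
(9) = -7.30
(10) = 5.84
(11) = 15.02
(12) = 19.72
(13) = 7.97
(14) = 14.09
(15) = 3.20
(16) = 9.95
(17) = -2.67
(18) = 5.19
(19) = -2008.95
(20) = 507.75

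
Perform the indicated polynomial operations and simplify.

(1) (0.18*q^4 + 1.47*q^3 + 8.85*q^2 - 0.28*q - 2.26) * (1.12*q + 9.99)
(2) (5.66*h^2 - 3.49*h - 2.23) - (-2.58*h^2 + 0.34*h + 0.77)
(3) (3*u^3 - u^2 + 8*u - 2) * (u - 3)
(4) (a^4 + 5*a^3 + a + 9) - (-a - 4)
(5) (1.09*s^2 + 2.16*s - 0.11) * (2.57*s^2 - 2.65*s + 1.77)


(1) = 0.2016*q^5 + 3.4446*q^4 + 24.5973*q^3 + 88.0979*q^2 - 5.3284*q - 22.5774
(2) = 8.24*h^2 - 3.83*h - 3.0
(3) = 3*u^4 - 10*u^3 + 11*u^2 - 26*u + 6
(4) = a^4 + 5*a^3 + 2*a + 13
(5) = 2.8013*s^4 + 2.6627*s^3 - 4.0774*s^2 + 4.1147*s - 0.1947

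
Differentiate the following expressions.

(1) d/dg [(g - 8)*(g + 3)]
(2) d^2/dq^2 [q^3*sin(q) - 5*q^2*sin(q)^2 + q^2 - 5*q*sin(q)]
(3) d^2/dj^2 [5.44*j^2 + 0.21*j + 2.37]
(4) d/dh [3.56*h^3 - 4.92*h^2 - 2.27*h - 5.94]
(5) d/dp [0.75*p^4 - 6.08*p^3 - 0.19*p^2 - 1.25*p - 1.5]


(1) = 2*g - 5
(2) = -q^3*sin(q) + 6*q^2*cos(q) - 10*q^2*cos(2*q) + 11*q*sin(q) - 20*q*sin(2*q) - 10*cos(q) + 5*cos(2*q) - 3
(3) = 10.8800000000000
(4) = 10.68*h^2 - 9.84*h - 2.27
(5) = 3.0*p^3 - 18.24*p^2 - 0.38*p - 1.25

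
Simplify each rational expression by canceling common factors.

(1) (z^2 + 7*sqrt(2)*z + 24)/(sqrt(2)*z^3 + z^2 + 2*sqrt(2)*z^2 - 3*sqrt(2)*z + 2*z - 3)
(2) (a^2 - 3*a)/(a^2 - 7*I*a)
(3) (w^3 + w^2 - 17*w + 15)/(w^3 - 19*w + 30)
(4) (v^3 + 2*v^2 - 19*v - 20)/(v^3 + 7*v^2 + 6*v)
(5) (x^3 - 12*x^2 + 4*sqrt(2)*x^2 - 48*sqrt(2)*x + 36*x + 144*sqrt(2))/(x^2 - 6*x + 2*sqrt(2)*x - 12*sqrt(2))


(1) = (z^2 + 7*sqrt(2)*z + 24)/(sqrt(2)*z^3 + z^2*(1 + 2*sqrt(2)) + z*(2 - 3*sqrt(2)) - 3)
(2) = (a - 3)/(a - 7*I)
(3) = (w - 1)/(w - 2)
(4) = (v^2 + v - 20)/(v^2 + 6*v)
(5) = (x^2 + x*(-6 + 4*sqrt(2)) - 24*sqrt(2))/(x + 2*sqrt(2))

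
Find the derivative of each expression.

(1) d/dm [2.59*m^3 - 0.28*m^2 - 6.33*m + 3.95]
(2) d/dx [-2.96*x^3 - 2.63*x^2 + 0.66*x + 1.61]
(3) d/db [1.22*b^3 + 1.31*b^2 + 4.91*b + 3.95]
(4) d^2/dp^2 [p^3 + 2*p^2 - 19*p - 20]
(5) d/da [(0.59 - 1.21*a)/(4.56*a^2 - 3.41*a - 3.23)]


(1) = 7.77*m^2 - 0.56*m - 6.33
(2) = -8.88*x^2 - 5.26*x + 0.66
(3) = 3.66*b^2 + 2.62*b + 4.91
(4) = 6*p + 4
(5) = (5.5176*a^2 - 5.3808*a + 5.9202)/(20.7936*a^4 - 31.0992*a^3 - 17.8295*a^2 + 22.0286*a + 10.4329)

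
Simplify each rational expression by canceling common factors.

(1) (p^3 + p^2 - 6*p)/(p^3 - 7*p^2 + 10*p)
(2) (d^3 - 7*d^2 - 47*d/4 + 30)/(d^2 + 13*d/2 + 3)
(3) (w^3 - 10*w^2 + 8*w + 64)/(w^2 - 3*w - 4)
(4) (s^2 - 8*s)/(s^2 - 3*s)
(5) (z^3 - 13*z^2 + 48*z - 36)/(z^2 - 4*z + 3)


(1) = (p + 3)/(p - 5)
(2) = (4*d^3 - 28*d^2 - 47*d + 120)/(4*d^2 + 26*d + 12)
(3) = (w^2 - 6*w - 16)/(w + 1)
(4) = (s - 8)/(s - 3)
(5) = (z^2 - 12*z + 36)/(z - 3)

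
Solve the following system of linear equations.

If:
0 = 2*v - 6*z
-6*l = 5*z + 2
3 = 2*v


Then:
l = -3/4
v = 3/2
z = 1/2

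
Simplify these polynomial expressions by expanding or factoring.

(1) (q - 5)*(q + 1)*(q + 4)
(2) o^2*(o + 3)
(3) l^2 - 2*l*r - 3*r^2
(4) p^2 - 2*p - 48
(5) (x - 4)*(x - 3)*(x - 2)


(1) = q^3 - 21*q - 20
(2) = o^3 + 3*o^2
(3) = (l - 3*r)*(l + r)
(4) = (p - 8)*(p + 6)
(5) = x^3 - 9*x^2 + 26*x - 24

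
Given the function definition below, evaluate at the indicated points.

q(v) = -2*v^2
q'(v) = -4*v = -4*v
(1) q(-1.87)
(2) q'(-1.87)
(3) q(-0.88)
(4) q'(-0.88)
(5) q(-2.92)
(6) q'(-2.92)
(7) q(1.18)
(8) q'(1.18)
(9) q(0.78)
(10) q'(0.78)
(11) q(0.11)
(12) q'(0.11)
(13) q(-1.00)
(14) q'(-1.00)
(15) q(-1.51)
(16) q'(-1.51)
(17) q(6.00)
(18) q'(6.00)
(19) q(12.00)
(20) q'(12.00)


(1) = -6.99
(2) = 7.48
(3) = -1.55
(4) = 3.52
(5) = -17.05
(6) = 11.68
(7) = -2.78
(8) = -4.72
(9) = -1.22
(10) = -3.12
(11) = -0.02
(12) = -0.44
(13) = -2.00
(14) = 4.00
(15) = -4.56
(16) = 6.04
(17) = -72.00
(18) = -24.00
(19) = -288.00
(20) = -48.00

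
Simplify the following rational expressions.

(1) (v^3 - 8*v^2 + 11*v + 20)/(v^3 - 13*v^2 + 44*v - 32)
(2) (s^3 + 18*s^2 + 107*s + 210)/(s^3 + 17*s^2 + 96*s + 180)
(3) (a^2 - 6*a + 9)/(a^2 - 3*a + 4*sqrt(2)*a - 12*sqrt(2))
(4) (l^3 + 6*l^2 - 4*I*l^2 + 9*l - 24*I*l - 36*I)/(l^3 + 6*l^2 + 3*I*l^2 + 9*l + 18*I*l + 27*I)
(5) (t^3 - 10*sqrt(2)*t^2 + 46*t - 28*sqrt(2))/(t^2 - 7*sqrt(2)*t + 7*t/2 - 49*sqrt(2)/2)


(1) = (v^2 - 4*v - 5)/(v^2 - 9*v + 8)
(2) = (s + 7)/(s + 6)
(3) = (a - 3)/(a + 4*sqrt(2))
(4) = (l - 4*I)/(l + 3*I)
(5) = (2*t^2 - 6*sqrt(2)*t + 8)/(2*t + 7)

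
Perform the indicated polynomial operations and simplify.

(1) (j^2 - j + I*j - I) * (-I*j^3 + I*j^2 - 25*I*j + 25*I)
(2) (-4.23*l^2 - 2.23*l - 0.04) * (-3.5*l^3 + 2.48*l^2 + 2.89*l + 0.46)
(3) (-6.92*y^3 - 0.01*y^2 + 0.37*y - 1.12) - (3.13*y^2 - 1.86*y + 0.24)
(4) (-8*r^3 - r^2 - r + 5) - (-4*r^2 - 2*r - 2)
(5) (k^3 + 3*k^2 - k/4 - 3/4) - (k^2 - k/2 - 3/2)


(1) = -I*j^5 + j^4 + 2*I*j^4 - 2*j^3 - 26*I*j^3 + 26*j^2 + 50*I*j^2 - 50*j - 25*I*j + 25
(2) = 14.805*l^5 - 2.6854*l^4 - 17.6151*l^3 - 8.4897*l^2 - 1.1414*l - 0.0184
(3) = -6.92*y^3 - 3.14*y^2 + 2.23*y - 1.36
(4) = -8*r^3 + 3*r^2 + r + 7
(5) = k^3 + 2*k^2 + k/4 + 3/4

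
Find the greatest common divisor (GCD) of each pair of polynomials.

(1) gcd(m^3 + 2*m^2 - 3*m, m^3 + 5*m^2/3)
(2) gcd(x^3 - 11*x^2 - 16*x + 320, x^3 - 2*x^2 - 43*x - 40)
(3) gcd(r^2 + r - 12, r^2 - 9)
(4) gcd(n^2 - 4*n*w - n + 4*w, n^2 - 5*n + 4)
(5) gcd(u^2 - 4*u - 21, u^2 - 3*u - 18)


(1) = m
(2) = x^2 - 3*x - 40
(3) = gcd((r - 3)*(r + 4), (r - 3)*(r + 3)) = r - 3
(4) = gcd((n - 1)*(n - 4*w), (n - 4)*(n - 1)) = n - 1
(5) = u + 3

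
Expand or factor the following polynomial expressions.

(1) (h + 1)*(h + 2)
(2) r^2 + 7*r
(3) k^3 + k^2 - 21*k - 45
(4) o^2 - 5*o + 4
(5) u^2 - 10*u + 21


(1) = h^2 + 3*h + 2
(2) = r*(r + 7)
(3) = (k - 5)*(k + 3)^2
(4) = (o - 4)*(o - 1)
(5) = (u - 7)*(u - 3)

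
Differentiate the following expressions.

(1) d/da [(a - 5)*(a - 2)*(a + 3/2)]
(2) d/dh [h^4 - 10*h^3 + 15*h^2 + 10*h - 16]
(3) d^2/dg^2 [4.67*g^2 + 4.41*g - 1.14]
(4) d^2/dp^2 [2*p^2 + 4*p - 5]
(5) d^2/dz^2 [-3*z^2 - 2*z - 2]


(1) = 3*a^2 - 11*a - 1/2
(2) = 4*h^3 - 30*h^2 + 30*h + 10
(3) = 9.34000000000000
(4) = 4
(5) = -6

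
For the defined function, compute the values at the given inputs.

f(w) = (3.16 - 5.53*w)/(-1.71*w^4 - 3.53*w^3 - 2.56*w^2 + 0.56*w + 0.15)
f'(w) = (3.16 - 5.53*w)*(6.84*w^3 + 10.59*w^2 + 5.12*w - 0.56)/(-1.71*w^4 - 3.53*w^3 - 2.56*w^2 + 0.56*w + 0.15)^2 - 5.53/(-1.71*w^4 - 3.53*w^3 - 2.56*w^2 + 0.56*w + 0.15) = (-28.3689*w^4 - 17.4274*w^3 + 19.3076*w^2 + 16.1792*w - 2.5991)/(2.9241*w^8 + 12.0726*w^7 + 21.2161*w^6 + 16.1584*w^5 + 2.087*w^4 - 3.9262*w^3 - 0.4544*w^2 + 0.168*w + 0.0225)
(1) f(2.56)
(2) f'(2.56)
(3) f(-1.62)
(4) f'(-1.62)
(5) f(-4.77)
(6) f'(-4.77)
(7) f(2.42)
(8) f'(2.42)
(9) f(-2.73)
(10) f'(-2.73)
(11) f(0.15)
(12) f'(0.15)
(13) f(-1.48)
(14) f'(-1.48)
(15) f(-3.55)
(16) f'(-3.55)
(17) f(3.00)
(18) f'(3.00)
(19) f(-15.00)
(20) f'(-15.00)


(1) = 0.07
(2) = -0.06
(3) = -2.85
(4) = -5.52
(5) = -0.05
(6) = -0.04
(7) = 0.08
(8) = -0.07
(9) = -0.42
(10) = -0.59
(11) = 14.24
(12) = 7.06
(13) = -3.72
(14) = -6.88
(15) = -0.15
(16) = -0.16
(17) = 0.05
(18) = -0.04
(19) = -0.00
(20) = -0.00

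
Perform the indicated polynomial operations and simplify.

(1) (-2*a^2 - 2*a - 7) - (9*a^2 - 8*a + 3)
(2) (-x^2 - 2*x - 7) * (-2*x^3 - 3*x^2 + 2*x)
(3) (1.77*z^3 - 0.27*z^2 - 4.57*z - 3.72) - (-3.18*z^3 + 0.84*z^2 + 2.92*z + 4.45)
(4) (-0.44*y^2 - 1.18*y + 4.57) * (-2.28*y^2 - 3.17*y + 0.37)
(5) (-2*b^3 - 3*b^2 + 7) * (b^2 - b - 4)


(1) = -11*a^2 + 6*a - 10
(2) = 2*x^5 + 7*x^4 + 18*x^3 + 17*x^2 - 14*x
(3) = 4.95*z^3 - 1.11*z^2 - 7.49*z - 8.17
(4) = 1.0032*y^4 + 4.0852*y^3 - 6.8418*y^2 - 14.9235*y + 1.6909
(5) = -2*b^5 - b^4 + 11*b^3 + 19*b^2 - 7*b - 28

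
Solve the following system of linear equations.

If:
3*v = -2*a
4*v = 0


Then:
a = 0
v = 0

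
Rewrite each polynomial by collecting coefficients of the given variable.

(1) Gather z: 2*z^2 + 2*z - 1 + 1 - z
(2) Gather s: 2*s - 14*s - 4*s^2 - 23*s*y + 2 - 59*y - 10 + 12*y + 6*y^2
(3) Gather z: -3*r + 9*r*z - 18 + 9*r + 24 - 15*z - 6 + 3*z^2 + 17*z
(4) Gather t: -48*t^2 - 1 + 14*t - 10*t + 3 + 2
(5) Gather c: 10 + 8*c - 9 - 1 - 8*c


(1) = 2*z^2 + z
(2) = -4*s^2 + s*(-23*y - 12) + 6*y^2 - 47*y - 8
(3) = 6*r + 3*z^2 + z*(9*r + 2)
(4) = -48*t^2 + 4*t + 4
(5) = 0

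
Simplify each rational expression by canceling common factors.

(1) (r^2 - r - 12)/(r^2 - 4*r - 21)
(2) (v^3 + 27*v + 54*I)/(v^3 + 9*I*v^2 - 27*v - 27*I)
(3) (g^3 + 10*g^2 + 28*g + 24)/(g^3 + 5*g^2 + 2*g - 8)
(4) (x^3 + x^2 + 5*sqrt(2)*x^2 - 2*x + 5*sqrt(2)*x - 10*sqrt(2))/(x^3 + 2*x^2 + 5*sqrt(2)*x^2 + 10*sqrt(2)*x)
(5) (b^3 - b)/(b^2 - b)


(1) = (r - 4)/(r - 7)
(2) = (v - 6*I)/(v + 3*I)
(3) = (g^2 + 8*g + 12)/(g^2 + 3*g - 4)
(4) = (x - 1)/x
(5) = b + 1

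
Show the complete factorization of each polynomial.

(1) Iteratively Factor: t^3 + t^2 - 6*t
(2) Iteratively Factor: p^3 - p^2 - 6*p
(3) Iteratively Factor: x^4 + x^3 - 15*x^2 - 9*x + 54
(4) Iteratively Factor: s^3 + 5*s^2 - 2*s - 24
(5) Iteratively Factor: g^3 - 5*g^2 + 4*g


(1) = (t + 3)*(t^2 - 2*t) = (t - 2)*(t + 3)*(t)
(2) = (p - 3)*(p^2 + 2*p) = (p - 3)*(p + 2)*(p)
(3) = (x + 3)*(x^3 - 2*x^2 - 9*x + 18) = (x - 3)*(x + 3)*(x^2 + x - 6) = (x - 3)*(x - 2)*(x + 3)*(x + 3)
(4) = (s + 3)*(s^2 + 2*s - 8) = (s - 2)*(s + 3)*(s + 4)
(5) = (g - 4)*(g^2 - g) = (g - 4)*(g - 1)*(g)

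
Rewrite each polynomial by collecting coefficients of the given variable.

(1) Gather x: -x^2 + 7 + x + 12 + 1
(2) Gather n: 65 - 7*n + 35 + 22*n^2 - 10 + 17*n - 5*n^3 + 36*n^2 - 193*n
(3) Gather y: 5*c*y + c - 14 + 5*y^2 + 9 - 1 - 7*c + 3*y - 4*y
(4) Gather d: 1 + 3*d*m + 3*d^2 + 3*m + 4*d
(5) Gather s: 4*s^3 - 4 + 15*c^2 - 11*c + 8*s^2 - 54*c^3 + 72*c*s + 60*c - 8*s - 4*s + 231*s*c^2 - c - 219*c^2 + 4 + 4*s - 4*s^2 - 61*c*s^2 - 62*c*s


(1) = -x^2 + x + 20
(2) = -5*n^3 + 58*n^2 - 183*n + 90
(3) = -6*c + 5*y^2 + y*(5*c - 1) - 6
(4) = 3*d^2 + d*(3*m + 4) + 3*m + 1
(5) = -54*c^3 - 204*c^2 + 48*c + 4*s^3 + s^2*(4 - 61*c) + s*(231*c^2 + 10*c - 8)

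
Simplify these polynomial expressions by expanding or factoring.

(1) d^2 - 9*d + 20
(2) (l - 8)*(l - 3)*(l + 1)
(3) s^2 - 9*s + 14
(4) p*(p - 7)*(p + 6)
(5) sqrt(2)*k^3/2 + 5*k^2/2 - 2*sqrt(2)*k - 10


(1) = (d - 5)*(d - 4)
(2) = l^3 - 10*l^2 + 13*l + 24
(3) = (s - 7)*(s - 2)
(4) = p^3 - p^2 - 42*p
(5) = (k - 2)*(k + 5*sqrt(2)/2)*(sqrt(2)*k/2 + sqrt(2))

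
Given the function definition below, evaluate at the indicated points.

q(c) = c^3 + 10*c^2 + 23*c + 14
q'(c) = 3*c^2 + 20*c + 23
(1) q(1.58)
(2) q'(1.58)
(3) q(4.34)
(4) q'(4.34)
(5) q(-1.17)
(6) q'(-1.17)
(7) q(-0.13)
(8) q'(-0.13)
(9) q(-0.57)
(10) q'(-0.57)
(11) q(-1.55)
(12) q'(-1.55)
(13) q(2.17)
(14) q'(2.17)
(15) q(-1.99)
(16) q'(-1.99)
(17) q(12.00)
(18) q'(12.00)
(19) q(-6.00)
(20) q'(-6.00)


(1) = 79.25
(2) = 62.09
(3) = 383.92
(4) = 166.31
(5) = -0.82
(6) = 3.71
(7) = 11.18
(8) = 20.45
(9) = 3.95
(10) = 12.57
(11) = -1.35
(12) = -0.79
(13) = 121.22
(14) = 80.53
(15) = -0.05
(16) = -4.92
(17) = 3458.00
(18) = 695.00
(19) = 20.00
(20) = 11.00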